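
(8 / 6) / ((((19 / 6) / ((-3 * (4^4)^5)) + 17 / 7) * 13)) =184717953466368 / 4373857255291199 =0.04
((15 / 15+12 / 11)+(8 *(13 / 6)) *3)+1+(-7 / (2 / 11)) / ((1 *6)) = 6425 / 132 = 48.67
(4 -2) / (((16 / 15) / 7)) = 105 / 8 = 13.12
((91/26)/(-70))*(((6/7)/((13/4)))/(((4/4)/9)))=-54/455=-0.12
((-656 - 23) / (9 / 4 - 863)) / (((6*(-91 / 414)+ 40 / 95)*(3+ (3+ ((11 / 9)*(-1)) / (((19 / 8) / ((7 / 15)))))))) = -4566566970 / 29935160057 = -0.15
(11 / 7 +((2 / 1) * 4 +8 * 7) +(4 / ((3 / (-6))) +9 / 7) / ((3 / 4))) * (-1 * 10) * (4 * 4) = -190240 / 21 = -9059.05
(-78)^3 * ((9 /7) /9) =-474552 /7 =-67793.14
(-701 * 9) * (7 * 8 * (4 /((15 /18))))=-8479296 /5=-1695859.20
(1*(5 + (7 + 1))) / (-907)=-0.01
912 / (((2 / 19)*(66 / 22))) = 2888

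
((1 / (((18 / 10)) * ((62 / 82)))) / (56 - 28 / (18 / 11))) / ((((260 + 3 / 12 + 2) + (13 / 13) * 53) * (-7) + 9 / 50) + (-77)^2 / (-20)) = -205 / 27157767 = -0.00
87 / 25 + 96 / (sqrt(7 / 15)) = 87 / 25 + 96*sqrt(105) / 7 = 144.01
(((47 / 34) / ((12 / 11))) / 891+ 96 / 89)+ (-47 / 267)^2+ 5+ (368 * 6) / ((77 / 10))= 5903130247939 / 20156537016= 292.86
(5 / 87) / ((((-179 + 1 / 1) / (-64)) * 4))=40 / 7743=0.01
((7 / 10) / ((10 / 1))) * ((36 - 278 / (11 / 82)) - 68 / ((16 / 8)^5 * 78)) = -97844509 / 686400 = -142.55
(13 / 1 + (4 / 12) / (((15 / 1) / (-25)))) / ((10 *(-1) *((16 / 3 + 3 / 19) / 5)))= -1064 / 939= -1.13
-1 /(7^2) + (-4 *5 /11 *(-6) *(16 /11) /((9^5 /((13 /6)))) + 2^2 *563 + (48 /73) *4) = 2254.61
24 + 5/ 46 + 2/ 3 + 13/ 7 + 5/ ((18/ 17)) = 45433/ 1449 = 31.35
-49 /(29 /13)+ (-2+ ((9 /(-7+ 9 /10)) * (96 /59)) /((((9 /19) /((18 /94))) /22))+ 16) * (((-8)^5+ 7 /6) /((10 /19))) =1432820546047 /3131130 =457604.94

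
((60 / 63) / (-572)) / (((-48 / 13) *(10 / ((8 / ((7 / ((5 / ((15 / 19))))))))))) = 19 / 58212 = 0.00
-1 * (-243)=243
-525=-525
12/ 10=6/ 5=1.20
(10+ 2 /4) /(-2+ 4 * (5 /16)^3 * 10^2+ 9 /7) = 6272 /6865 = 0.91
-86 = -86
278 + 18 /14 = 1955 /7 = 279.29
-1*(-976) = 976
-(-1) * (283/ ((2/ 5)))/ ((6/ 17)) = 24055/ 12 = 2004.58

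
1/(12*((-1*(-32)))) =1/384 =0.00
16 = 16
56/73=0.77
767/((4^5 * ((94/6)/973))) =2238873/48128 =46.52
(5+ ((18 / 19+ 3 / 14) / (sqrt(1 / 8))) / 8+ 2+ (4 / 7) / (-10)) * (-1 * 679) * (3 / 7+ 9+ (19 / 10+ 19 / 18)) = -10216719 / 175 -38974891 * sqrt(2) / 15960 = -61834.81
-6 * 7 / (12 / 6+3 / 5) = -210 / 13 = -16.15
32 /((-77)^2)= 32 /5929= 0.01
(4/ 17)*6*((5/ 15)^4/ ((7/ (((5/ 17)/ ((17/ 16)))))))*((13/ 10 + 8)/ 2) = 0.00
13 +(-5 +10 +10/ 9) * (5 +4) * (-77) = -4222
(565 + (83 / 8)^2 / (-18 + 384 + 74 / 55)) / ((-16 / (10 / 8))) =-3654777675 / 82755584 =-44.16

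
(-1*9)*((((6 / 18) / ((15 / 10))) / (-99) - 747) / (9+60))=665579 / 6831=97.44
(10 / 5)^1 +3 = 5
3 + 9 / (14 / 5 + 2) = 39 / 8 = 4.88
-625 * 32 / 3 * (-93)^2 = -57660000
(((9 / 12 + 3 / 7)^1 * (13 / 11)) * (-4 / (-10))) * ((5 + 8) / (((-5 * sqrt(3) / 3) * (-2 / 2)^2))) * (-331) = 167817 * sqrt(3) / 350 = 830.48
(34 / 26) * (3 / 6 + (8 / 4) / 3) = 119 / 78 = 1.53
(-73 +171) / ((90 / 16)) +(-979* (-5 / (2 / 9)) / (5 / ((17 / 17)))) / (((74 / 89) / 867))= 30594859717 / 6660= 4593822.78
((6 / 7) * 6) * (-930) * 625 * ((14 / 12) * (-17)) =59287500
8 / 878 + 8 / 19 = 3588 / 8341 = 0.43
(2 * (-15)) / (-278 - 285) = 30 / 563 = 0.05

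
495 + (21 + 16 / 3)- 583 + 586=1573 / 3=524.33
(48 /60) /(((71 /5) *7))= 4 /497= 0.01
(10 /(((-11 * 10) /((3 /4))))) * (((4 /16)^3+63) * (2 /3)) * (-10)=20165 /704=28.64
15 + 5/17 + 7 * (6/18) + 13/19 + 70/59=1114726/57171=19.50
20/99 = 0.20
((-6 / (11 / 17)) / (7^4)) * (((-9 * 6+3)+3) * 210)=38.93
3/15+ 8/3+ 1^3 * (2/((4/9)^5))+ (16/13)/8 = 11816123/99840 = 118.35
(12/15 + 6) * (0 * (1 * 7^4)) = 0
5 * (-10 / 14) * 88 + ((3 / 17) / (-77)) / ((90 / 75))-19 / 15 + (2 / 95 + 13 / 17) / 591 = -9276475121 / 29397522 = -315.55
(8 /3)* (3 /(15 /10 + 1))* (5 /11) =16 /11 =1.45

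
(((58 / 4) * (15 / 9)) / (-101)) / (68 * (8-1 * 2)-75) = -145 / 201798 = -0.00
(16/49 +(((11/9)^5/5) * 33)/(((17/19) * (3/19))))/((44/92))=722601330887/2705329935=267.10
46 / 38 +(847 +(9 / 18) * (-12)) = 16002 / 19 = 842.21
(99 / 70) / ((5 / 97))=9603 / 350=27.44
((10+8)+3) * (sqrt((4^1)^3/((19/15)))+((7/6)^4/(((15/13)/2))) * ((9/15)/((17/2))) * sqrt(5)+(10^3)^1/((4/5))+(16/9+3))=26510.25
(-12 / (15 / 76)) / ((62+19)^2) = -304 / 32805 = -0.01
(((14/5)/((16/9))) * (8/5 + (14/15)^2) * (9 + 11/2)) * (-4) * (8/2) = -112868/125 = -902.94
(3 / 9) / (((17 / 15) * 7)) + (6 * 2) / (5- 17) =-114 / 119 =-0.96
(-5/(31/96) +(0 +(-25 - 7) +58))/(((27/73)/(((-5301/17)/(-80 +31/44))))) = 19895128/177939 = 111.81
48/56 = 6/7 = 0.86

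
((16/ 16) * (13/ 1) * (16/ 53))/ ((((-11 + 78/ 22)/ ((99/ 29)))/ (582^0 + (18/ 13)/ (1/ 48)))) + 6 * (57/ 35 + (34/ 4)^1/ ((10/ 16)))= -65886474/ 2205595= -29.87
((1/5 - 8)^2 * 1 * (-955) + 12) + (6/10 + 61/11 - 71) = -3198528/55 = -58155.05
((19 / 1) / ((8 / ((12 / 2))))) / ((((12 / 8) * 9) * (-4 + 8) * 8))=19 / 576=0.03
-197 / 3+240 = 523 / 3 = 174.33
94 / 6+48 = 191 / 3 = 63.67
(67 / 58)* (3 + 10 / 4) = 737 / 116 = 6.35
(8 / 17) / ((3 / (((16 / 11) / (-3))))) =-128 / 1683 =-0.08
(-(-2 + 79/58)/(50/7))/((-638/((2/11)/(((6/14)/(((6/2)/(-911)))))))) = 1813/9270427100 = 0.00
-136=-136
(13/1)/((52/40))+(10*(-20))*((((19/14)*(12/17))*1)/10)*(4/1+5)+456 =34934/119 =293.56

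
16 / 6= 2.67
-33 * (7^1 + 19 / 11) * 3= -864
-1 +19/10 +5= 59/10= 5.90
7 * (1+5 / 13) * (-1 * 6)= -756 / 13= -58.15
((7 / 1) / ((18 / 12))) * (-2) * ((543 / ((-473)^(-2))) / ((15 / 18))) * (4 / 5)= -27212605728 / 25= -1088504229.12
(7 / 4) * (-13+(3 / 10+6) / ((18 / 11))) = -1281 / 80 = -16.01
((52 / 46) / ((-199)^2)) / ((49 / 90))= 0.00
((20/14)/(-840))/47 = -1/27636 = -0.00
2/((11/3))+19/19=17/11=1.55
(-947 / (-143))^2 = 896809 / 20449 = 43.86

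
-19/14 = -1.36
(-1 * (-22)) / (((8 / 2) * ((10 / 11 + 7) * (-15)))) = -121 / 2610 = -0.05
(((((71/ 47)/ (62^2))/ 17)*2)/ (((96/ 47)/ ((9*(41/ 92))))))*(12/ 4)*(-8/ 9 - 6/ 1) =-2911/ 1551488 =-0.00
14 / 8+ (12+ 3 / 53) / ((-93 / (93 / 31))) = 8945 / 6572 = 1.36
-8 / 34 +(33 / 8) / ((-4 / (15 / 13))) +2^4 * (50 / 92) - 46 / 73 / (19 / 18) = 6.67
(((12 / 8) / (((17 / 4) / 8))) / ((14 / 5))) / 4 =0.25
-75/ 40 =-15/ 8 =-1.88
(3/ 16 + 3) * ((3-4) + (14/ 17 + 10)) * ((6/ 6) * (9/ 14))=4509/ 224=20.13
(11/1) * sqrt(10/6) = 11 * sqrt(15)/3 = 14.20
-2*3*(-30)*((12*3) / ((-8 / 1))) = -810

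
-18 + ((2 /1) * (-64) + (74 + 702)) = 630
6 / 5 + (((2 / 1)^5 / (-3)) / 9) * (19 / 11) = -1258 / 1485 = -0.85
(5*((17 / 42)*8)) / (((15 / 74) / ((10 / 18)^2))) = 125800 / 5103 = 24.65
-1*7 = -7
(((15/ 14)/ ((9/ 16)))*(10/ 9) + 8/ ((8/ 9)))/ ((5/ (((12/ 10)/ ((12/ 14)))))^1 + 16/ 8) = 2101/ 1053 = 2.00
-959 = -959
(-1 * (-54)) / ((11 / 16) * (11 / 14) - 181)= -12096 / 40423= -0.30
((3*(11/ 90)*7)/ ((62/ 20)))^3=456533/ 804357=0.57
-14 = -14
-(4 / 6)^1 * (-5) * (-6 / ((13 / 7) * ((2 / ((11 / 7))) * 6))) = -1.41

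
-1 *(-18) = 18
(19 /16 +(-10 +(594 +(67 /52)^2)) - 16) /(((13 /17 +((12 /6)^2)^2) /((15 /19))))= 6560181 /244036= 26.88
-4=-4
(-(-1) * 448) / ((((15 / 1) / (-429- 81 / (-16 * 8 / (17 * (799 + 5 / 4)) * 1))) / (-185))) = -361575137 / 8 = -45196892.12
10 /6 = 5 /3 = 1.67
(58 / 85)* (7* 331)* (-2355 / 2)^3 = -175520061235575 / 68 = -2581177371111.40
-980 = -980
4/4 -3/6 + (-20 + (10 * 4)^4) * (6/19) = 30719779/38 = 808415.24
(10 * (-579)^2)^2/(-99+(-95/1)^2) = 5619326404050/4463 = 1259091732.93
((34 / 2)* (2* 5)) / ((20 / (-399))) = -6783 / 2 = -3391.50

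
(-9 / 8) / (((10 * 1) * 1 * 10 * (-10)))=9 / 8000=0.00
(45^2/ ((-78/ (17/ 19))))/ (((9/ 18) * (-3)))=3825/ 247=15.49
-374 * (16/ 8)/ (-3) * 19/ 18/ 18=14.62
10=10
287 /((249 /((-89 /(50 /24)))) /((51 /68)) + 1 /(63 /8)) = -1609209 /42863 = -37.54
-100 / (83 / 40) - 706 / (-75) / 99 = -29641402 / 616275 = -48.10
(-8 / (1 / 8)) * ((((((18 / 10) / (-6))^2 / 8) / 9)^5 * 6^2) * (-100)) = 9 / 12800000000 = 0.00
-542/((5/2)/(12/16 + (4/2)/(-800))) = -162.06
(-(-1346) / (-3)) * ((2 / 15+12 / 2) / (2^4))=-15479 / 90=-171.99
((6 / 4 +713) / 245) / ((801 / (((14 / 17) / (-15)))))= -1429 / 7148925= -0.00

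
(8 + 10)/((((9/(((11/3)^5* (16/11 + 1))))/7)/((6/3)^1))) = 45549.78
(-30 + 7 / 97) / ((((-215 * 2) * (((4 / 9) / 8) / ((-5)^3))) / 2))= -313.20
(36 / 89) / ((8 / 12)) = 54 / 89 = 0.61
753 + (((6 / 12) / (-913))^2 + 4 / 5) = 12566886249 / 16671380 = 753.80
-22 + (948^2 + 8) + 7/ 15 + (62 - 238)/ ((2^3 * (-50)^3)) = 168504462533/ 187500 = 898690.47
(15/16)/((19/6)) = 45/152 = 0.30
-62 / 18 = -31 / 9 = -3.44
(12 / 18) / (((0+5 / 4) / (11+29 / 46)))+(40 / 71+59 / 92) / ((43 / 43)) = 145159 / 19596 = 7.41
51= 51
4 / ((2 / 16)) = 32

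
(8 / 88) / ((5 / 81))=81 / 55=1.47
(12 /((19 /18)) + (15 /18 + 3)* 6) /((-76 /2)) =-0.90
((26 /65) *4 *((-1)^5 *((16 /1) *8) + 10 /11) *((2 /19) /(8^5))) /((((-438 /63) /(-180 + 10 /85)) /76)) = -2040381 /1588480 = -1.28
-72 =-72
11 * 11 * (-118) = -14278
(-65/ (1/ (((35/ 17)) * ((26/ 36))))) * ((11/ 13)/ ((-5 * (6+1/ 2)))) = 385/ 153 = 2.52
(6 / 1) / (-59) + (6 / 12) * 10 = 289 / 59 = 4.90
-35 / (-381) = 35 / 381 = 0.09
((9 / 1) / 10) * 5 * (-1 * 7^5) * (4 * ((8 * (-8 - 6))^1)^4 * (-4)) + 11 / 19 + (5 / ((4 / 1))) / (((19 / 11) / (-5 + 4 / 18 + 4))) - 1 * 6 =130241949698355203 / 684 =190412207161338.02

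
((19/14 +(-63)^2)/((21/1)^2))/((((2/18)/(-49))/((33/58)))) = -1834305/812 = -2259.00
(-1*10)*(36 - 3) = -330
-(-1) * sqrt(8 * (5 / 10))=2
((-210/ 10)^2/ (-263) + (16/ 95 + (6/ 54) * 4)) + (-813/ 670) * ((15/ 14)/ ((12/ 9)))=-3440616677/ 1687386960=-2.04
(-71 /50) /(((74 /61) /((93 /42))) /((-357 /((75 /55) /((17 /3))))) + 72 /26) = -5548604347 /10819237200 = -0.51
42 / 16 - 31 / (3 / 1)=-185 / 24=-7.71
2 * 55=110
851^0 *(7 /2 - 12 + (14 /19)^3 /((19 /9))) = -8.31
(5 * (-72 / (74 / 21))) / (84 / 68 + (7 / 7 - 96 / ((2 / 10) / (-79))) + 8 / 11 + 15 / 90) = -4241160 / 1574340787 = -0.00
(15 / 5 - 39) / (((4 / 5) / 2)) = -90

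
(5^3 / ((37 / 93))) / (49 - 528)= -11625 / 17723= -0.66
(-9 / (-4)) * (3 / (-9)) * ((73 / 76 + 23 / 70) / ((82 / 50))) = -0.59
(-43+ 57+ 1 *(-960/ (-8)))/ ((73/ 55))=7370/ 73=100.96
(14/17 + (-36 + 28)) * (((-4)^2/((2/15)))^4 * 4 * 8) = -809533440000/17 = -47619614117.65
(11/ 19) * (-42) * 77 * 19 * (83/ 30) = -492107/ 5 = -98421.40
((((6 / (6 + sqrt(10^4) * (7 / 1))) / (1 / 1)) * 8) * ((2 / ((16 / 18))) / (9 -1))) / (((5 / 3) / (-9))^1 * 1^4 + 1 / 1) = 729 / 31064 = 0.02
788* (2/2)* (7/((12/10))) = 13790/3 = 4596.67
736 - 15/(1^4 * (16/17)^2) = 184081/256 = 719.07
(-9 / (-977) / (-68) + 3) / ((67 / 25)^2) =124561875 / 298231204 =0.42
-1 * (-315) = 315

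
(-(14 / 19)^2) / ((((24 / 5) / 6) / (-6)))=1470 / 361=4.07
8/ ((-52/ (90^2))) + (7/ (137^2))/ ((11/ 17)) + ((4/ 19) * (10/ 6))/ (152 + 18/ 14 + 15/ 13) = -1339654016652397/ 1075033458213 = -1246.15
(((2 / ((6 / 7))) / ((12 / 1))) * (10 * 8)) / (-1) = -140 / 9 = -15.56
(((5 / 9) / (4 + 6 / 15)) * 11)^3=15625 / 5832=2.68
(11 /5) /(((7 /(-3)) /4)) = -3.77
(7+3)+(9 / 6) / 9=61 / 6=10.17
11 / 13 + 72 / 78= 23 / 13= 1.77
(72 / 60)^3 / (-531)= -24 / 7375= -0.00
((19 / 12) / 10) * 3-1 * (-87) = 3499 / 40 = 87.48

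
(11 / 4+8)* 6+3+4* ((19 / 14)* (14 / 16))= 289 / 4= 72.25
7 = 7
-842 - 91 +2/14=-6530/7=-932.86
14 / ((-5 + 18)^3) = 14 / 2197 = 0.01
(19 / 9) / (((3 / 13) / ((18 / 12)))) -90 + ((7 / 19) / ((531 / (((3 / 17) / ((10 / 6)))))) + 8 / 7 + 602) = 6325495607 / 12005910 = 526.87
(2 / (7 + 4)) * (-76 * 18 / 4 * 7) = -4788 / 11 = -435.27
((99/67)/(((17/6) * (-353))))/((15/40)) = -1584/402067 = -0.00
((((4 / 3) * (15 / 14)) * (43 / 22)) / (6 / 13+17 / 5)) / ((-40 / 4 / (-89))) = 248755 / 38654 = 6.44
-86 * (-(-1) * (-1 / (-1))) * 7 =-602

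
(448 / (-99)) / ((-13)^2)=-448 / 16731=-0.03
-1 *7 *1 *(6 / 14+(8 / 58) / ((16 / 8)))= -101 / 29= -3.48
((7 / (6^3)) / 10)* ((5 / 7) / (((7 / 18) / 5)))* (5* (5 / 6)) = 125 / 1008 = 0.12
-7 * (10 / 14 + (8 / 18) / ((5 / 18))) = -81 / 5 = -16.20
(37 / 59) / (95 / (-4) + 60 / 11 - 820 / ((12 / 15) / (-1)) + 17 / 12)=1221 / 1962812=0.00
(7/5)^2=49/25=1.96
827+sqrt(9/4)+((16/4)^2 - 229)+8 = 1247/2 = 623.50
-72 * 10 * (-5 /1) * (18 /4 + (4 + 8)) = 59400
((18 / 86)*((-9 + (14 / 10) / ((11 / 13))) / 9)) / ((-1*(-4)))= -101 / 2365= -0.04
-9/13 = -0.69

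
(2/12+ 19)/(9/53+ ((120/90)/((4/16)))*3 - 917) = -6095/286464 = -0.02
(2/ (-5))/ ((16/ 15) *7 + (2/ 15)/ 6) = -18/ 337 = -0.05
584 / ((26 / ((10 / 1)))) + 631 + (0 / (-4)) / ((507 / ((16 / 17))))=11123 / 13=855.62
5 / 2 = 2.50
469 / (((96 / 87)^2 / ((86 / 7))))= 2422921 / 512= 4732.27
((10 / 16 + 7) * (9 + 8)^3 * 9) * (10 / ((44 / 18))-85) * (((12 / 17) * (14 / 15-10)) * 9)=17283894696 / 11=1571263154.18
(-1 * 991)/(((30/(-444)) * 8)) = 36667/20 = 1833.35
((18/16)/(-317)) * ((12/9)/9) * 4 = -2/951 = -0.00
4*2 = 8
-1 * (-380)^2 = -144400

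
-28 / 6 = -14 / 3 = -4.67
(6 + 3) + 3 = 12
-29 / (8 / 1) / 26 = -29 / 208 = -0.14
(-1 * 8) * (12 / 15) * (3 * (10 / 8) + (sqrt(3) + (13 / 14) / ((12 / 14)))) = -464 / 15-32 * sqrt(3) / 5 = -42.02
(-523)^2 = 273529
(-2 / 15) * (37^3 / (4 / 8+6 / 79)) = -16006348 / 1365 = -11726.26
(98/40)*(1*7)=17.15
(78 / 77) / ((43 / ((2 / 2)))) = 78 / 3311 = 0.02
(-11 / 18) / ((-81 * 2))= 11 / 2916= 0.00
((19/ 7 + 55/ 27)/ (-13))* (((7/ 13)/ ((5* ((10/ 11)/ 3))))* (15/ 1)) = -4939/ 2535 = -1.95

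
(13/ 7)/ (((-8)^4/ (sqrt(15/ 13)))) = sqrt(195)/ 28672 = 0.00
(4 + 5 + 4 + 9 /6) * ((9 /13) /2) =261 /52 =5.02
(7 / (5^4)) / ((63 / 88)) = 88 / 5625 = 0.02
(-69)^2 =4761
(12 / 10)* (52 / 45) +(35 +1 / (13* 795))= 626762 / 17225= 36.39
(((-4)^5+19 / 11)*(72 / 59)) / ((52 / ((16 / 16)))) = -15570 / 649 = -23.99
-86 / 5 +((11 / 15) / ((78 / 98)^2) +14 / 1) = -46597 / 22815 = -2.04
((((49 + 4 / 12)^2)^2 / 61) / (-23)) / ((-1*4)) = 119946304 / 113643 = 1055.47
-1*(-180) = 180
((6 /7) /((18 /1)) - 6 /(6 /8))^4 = 777796321 /194481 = 3999.34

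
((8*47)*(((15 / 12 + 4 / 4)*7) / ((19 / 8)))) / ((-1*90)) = -2632 / 95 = -27.71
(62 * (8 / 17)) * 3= 1488 / 17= 87.53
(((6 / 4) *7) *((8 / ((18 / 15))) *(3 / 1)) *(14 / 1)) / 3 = 980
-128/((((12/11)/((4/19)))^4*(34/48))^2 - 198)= -1756027953152/3575397689300889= -0.00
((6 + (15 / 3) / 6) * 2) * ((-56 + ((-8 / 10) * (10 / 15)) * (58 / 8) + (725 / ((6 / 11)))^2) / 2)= 13037686309 / 1080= 12071931.77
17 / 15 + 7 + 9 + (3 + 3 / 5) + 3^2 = 446 / 15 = 29.73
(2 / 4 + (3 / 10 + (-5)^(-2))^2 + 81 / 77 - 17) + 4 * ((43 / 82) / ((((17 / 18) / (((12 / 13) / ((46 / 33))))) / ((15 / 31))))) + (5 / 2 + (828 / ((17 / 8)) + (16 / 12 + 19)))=1484388125037187 / 3730934707500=397.86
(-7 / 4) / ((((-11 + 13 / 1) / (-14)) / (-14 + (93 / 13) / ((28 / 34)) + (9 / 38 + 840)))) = 10105081 / 988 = 10227.81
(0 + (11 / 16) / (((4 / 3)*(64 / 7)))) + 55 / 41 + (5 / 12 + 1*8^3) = 258863869 / 503808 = 513.81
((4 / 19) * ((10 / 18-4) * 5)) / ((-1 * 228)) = 155 / 9747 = 0.02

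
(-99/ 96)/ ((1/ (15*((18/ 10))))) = -891/ 32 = -27.84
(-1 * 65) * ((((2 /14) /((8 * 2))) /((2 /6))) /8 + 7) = -407875 /896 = -455.22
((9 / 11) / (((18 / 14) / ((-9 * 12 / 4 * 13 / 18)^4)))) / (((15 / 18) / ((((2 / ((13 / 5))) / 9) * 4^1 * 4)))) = 150993.82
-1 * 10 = -10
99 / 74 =1.34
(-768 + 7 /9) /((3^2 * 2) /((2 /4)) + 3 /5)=-34525 /1647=-20.96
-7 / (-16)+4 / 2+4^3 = 1063 / 16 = 66.44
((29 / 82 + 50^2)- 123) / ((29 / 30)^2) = 2544.14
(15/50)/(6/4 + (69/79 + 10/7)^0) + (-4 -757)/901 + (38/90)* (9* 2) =154868/22525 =6.88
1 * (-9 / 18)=-1 / 2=-0.50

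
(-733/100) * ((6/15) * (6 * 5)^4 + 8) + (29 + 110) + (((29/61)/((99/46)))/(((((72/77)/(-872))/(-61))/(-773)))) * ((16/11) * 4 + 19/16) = -1394402895397/19800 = -70424388.66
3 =3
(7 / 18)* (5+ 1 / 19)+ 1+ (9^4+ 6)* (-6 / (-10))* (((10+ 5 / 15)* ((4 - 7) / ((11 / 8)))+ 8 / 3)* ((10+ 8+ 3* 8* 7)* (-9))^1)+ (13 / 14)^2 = 7324273680281 / 55860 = 131118397.43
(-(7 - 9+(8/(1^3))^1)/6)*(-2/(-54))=-1/27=-0.04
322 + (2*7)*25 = 672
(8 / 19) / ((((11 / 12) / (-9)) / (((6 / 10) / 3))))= -864 / 1045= -0.83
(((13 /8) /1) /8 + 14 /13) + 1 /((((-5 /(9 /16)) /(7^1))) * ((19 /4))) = 88071 /79040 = 1.11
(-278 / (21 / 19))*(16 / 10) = -42256 / 105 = -402.44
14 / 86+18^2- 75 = 10714 / 43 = 249.16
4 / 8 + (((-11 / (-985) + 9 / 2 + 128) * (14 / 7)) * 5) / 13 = 524655 / 5122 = 102.43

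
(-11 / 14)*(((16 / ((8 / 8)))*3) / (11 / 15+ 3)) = -495 / 49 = -10.10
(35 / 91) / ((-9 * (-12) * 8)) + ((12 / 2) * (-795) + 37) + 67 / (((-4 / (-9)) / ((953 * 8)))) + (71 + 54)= 12857382725 / 11232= 1144710.00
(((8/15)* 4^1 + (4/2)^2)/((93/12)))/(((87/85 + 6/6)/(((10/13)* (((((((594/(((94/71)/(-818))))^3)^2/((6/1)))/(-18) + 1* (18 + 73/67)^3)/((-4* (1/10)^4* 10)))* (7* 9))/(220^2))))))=15057238298018078293712005937786826929970184036984875/6797832006645929377843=2215005943556314016194317000000.00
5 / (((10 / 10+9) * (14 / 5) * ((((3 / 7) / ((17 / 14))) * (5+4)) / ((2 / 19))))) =0.01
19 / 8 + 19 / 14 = 209 / 56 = 3.73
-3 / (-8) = 3 / 8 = 0.38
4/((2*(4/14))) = 7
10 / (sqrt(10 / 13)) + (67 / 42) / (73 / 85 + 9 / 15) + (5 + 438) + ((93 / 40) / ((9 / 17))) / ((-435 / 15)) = sqrt(130) + 41905912 / 94395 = 455.34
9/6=1.50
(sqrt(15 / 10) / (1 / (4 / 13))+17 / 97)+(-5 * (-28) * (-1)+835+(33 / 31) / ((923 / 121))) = 695.69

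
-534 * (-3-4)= 3738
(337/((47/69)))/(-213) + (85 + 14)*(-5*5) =-8266826/3337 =-2477.32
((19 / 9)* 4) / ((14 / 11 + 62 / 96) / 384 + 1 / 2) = 1712128 / 102389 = 16.72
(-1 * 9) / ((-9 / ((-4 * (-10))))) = 40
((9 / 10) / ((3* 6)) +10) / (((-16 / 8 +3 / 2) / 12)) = -1206 / 5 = -241.20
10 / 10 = 1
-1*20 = -20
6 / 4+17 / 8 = 29 / 8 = 3.62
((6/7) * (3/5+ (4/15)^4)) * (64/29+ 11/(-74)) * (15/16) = 19328161/19314000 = 1.00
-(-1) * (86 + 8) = 94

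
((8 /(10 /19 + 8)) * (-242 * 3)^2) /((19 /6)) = 468512 /3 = 156170.67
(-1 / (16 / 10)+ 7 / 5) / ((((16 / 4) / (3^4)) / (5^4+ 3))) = 394227 / 40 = 9855.68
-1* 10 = -10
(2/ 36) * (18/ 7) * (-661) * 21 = -1983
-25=-25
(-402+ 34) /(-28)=92 /7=13.14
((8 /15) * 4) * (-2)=-64 /15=-4.27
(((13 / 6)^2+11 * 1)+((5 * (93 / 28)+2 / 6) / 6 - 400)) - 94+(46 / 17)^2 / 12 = -23055985 / 48552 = -474.87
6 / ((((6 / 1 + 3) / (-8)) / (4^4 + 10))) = -4256 / 3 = -1418.67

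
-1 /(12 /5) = -5 /12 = -0.42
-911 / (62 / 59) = -866.92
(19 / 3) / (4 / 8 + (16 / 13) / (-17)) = 8398 / 567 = 14.81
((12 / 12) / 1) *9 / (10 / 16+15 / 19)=1368 / 215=6.36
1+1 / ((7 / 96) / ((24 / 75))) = 943 / 175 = 5.39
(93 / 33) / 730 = 31 / 8030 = 0.00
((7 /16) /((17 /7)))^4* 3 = 17294403 /5473632256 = 0.00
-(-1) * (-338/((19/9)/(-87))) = 264654/19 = 13929.16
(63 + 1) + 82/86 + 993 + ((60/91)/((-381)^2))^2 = 882013451123973988/833697757810827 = 1057.95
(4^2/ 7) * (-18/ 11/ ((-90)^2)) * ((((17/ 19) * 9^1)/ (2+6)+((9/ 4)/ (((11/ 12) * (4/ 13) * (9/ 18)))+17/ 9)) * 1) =-56731/ 6517665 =-0.01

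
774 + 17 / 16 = 775.06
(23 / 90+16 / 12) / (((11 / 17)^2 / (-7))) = -26299 / 990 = -26.56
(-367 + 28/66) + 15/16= -365.64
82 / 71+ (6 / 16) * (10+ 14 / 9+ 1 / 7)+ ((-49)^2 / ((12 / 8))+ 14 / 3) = 19214519 / 11928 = 1610.88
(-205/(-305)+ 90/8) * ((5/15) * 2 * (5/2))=14545/732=19.87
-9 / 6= -3 / 2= -1.50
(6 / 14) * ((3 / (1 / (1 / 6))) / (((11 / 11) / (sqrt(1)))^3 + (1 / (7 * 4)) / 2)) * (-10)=-40 / 19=-2.11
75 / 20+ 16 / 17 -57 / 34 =205 / 68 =3.01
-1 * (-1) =1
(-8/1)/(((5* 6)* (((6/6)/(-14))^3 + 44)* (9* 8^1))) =-1372/16299225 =-0.00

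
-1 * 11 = -11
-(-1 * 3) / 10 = 3 / 10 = 0.30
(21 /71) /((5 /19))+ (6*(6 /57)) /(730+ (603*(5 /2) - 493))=8819543 /7844435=1.12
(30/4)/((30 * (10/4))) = 1/10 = 0.10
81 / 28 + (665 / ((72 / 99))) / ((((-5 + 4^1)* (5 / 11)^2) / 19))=-23543249 / 280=-84083.03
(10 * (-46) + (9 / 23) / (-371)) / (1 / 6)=-23551134 / 8533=-2760.01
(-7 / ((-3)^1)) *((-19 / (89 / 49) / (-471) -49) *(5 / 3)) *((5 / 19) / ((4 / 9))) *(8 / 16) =-89823125 / 1592922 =-56.39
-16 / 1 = -16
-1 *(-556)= 556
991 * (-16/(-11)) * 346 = 5486176/11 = 498743.27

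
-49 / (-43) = 1.14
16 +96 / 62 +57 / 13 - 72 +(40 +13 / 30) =-116471 / 12090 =-9.63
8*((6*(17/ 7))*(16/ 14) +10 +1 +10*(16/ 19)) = 268680/ 931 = 288.59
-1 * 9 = -9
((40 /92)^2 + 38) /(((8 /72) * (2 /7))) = 636363 /529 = 1202.95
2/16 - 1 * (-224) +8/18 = 16169/72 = 224.57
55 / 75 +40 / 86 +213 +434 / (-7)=98168 / 645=152.20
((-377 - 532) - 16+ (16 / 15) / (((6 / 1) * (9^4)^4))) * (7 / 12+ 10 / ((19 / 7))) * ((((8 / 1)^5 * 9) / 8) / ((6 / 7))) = -268977057829623875427014144 / 1584332261468324055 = -169773136.84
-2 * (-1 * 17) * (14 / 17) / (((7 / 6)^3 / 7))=864 / 7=123.43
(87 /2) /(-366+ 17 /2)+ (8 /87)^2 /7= -4563761 /37882845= -0.12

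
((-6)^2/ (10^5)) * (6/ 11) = 27/ 137500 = 0.00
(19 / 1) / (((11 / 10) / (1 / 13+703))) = 1736600 / 143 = 12144.06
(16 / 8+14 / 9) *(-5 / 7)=-160 / 63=-2.54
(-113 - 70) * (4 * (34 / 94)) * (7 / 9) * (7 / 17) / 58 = -5978 / 4089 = -1.46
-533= -533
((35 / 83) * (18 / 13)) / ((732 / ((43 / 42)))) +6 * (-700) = -1105758985 / 263276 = -4200.00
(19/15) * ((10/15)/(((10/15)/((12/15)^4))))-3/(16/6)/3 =10787/75000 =0.14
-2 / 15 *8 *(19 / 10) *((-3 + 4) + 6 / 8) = -266 / 75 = -3.55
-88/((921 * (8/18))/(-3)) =0.64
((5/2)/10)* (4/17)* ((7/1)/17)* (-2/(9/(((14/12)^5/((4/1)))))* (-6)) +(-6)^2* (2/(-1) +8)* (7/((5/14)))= 142710841301/33708960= 4233.62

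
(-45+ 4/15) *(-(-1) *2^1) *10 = -2684/3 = -894.67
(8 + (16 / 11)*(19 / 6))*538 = 223808 / 33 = 6782.06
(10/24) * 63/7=3.75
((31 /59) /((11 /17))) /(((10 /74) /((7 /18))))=136493 /58410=2.34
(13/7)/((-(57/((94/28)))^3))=-1349699/3557187144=-0.00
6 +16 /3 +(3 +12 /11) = 509 /33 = 15.42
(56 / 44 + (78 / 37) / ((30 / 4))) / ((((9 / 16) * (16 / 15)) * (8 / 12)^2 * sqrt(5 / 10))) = 8.24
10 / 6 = 5 / 3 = 1.67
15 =15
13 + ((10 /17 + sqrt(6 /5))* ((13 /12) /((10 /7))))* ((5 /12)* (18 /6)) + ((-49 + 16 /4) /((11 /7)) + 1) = -126371 /8976 + 91* sqrt(30) /480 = -13.04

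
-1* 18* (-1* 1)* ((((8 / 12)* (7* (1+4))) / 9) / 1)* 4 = 560 / 3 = 186.67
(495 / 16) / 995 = 99 / 3184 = 0.03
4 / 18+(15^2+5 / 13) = 26396 / 117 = 225.61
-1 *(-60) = 60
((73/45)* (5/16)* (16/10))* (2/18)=73/810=0.09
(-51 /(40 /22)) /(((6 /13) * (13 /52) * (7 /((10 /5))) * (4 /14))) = -2431 /10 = -243.10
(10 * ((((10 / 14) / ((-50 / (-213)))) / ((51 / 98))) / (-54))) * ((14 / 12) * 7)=-24353 / 2754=-8.84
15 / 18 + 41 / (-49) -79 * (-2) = 158.00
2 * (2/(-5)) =-4/5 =-0.80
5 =5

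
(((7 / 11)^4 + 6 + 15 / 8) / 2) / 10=941591 / 2342560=0.40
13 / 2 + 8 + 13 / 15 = 461 / 30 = 15.37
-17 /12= -1.42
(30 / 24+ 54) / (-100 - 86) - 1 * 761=-566405 / 744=-761.30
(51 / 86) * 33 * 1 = 1683 / 86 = 19.57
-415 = -415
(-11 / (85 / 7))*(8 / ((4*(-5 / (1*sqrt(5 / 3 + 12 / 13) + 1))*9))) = 154 / 3825 + 154*sqrt(3939) / 149175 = 0.11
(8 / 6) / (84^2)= 1 / 5292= 0.00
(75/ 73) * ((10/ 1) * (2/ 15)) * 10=1000/ 73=13.70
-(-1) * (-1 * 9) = -9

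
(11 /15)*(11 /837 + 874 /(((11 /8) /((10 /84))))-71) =301888 /87885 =3.44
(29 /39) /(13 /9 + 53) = 0.01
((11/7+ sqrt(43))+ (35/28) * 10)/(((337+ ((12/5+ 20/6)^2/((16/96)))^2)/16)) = 90000 * sqrt(43)/220698889+ 8865000/1544892223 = 0.01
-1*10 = -10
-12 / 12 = -1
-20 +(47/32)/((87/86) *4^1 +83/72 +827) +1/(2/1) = -200947953/10305956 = -19.50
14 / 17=0.82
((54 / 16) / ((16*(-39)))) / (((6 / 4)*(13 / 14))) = -21 / 5408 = -0.00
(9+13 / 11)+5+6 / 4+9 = 565 / 22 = 25.68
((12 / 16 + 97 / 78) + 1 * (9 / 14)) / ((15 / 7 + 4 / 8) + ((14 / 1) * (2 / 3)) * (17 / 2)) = 2879 / 89518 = 0.03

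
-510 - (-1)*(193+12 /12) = -316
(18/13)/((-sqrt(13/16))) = -72 * sqrt(13)/169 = -1.54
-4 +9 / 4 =-1.75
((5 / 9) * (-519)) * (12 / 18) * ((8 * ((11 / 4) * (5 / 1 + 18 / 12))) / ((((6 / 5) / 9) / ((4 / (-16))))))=618475 / 12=51539.58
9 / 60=3 / 20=0.15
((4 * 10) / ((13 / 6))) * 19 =4560 / 13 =350.77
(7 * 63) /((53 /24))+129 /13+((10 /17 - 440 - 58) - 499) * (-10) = 10173.74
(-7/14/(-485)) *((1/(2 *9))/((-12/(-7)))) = 7/209520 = 0.00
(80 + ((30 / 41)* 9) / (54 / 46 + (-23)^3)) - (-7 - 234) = 1841312922 / 5736187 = 321.00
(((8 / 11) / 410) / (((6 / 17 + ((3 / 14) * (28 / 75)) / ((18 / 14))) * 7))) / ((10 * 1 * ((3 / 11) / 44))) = 1122 / 113939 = 0.01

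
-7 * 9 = -63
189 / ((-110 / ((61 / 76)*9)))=-103761 / 8360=-12.41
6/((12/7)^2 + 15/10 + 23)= 588/2689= 0.22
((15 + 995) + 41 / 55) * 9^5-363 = 59683145.35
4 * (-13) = -52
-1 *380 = -380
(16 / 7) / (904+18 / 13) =104 / 41195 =0.00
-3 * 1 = -3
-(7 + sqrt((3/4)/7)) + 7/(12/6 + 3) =-28/5-sqrt(21)/14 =-5.93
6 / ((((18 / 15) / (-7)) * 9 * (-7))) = 5 / 9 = 0.56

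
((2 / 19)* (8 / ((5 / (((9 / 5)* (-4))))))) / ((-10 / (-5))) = -288 / 475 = -0.61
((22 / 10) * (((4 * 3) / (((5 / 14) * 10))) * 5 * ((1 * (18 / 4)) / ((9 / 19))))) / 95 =462 / 125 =3.70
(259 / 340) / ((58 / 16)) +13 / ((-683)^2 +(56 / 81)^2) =317124090823 / 1508894270245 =0.21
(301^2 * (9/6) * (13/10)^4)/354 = 2587655161/2360000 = 1096.46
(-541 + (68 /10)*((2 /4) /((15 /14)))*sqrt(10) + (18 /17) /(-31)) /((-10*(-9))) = -57025 /9486 + 119*sqrt(10) /3375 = -5.90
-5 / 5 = -1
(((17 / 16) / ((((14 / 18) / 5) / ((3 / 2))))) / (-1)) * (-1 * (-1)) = -2295 / 224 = -10.25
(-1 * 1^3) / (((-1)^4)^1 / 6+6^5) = -6 / 46657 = -0.00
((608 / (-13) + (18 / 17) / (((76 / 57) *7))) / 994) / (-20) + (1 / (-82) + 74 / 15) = 7449796727 / 1513114512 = 4.92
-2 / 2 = -1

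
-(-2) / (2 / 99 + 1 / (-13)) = -2574 / 73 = -35.26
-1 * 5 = -5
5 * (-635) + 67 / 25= -79308 / 25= -3172.32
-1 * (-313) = 313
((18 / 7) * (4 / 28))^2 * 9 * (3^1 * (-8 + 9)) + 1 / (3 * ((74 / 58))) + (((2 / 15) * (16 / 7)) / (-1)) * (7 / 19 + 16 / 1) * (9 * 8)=-8994797489 / 25318545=-355.27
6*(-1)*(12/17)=-72/17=-4.24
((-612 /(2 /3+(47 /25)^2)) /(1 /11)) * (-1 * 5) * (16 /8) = 126225000 /7877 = 16024.50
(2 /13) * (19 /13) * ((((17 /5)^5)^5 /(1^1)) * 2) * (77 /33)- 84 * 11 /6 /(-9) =9209921350115806549212175287758222 /453293323516845703125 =20317796164878.96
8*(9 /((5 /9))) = 648 /5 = 129.60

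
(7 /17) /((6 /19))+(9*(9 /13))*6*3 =150445 /1326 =113.46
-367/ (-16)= 367/ 16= 22.94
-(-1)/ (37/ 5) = 5/ 37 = 0.14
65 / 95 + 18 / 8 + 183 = 14131 / 76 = 185.93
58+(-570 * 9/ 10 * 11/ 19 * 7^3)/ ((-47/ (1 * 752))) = 1629994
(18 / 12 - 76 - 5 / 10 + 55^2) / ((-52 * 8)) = -1475 / 208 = -7.09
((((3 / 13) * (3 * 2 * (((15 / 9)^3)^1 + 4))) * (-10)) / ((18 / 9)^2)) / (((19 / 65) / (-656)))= 3821200 / 57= 67038.60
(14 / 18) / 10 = 7 / 90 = 0.08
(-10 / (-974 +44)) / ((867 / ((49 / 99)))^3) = 117649 / 58809274907521941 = 0.00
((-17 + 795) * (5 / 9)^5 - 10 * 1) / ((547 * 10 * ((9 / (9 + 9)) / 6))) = 736304 / 10766601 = 0.07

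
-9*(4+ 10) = -126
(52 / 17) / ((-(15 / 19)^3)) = -356668 / 57375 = -6.22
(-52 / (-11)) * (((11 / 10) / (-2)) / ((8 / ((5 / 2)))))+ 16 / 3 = 217 / 48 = 4.52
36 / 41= 0.88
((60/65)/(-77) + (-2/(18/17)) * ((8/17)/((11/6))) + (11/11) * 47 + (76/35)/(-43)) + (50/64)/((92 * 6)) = 58865956701/1267185920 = 46.45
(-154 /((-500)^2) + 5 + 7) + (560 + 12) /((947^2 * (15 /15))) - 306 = -32957728304293 /112101125000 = -294.00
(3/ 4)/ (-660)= -0.00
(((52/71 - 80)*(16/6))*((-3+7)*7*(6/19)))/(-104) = 315168/17537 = 17.97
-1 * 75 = -75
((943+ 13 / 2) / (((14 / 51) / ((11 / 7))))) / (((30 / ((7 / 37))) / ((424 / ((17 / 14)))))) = 2214234 / 185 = 11968.83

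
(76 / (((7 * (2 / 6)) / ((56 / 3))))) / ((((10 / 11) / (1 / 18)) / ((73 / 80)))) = 15257 / 450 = 33.90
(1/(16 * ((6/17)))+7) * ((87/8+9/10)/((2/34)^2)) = 31261997/1280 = 24423.44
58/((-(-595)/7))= 58/85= 0.68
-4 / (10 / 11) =-22 / 5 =-4.40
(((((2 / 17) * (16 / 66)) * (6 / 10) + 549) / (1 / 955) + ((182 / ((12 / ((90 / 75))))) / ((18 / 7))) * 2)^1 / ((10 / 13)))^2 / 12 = 205625474880078653764 / 5310916875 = 38717509559.98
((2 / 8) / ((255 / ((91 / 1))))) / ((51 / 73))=6643 / 52020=0.13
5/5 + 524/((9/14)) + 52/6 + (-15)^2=1049.78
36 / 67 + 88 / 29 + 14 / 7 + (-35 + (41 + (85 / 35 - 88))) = -1006469 / 13601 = -74.00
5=5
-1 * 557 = -557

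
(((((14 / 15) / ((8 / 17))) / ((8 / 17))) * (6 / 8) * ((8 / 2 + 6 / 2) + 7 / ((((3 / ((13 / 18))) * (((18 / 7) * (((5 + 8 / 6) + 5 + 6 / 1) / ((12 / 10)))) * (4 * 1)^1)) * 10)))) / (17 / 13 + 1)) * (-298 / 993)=-2.88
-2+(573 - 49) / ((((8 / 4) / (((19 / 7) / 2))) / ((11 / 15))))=27169 / 105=258.75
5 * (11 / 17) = 55 / 17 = 3.24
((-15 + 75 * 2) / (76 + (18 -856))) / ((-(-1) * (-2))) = 45 / 508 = 0.09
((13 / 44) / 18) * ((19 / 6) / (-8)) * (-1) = 247 / 38016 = 0.01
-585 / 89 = -6.57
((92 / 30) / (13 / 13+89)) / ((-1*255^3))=-23 / 11192428125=-0.00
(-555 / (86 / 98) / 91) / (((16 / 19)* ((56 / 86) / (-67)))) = 706515 / 832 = 849.18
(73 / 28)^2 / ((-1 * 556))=-5329 / 435904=-0.01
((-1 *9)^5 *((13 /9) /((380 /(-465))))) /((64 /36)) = 58709.08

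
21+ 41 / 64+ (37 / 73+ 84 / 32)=115737 / 4672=24.77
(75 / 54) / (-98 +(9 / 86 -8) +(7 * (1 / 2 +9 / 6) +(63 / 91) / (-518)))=-3619525 / 239488092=-0.02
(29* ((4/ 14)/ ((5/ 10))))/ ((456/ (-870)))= -4205/ 133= -31.62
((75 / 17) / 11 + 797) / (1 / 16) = 2385824 / 187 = 12758.42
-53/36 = -1.47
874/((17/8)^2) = 55936/289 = 193.55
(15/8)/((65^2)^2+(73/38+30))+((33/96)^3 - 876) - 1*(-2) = -6475267711295981/7409117462528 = -873.96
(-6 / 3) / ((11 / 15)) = -30 / 11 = -2.73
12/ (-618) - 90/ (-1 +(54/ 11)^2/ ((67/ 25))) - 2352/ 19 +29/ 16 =-270352259703/ 2028798416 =-133.26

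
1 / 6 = 0.17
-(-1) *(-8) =-8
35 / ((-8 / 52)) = -455 / 2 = -227.50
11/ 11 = 1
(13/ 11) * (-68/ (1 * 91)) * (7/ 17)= -4/ 11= -0.36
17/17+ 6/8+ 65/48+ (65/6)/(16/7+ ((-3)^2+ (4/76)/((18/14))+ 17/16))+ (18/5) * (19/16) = 8.25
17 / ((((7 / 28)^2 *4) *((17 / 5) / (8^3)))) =10240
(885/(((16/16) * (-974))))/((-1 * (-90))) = -59/5844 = -0.01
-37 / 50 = -0.74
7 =7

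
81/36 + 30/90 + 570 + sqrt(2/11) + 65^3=sqrt(22)/11 + 3302371/12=275198.01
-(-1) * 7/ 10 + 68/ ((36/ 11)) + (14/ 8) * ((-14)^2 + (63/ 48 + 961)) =5899751/ 2880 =2048.52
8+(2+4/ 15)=154/ 15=10.27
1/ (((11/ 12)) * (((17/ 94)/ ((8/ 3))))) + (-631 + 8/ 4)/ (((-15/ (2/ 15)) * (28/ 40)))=24.07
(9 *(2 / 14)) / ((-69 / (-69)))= 1.29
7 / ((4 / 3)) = 21 / 4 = 5.25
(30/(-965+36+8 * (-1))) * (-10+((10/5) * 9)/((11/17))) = -5880/10307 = -0.57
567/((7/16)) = 1296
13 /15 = 0.87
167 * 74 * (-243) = -3002994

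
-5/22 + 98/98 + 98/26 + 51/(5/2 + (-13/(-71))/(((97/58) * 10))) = 409724197/16485898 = 24.85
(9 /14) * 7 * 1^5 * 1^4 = 9 /2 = 4.50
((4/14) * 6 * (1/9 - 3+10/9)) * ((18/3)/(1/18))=-2304/7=-329.14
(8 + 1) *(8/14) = 36/7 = 5.14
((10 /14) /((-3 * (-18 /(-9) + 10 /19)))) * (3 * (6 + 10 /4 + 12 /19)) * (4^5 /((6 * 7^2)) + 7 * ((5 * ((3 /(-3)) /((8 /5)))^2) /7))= -88733105 /6322176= -14.04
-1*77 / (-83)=0.93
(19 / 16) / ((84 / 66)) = 209 / 224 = 0.93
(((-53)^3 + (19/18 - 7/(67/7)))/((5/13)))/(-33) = 11729.68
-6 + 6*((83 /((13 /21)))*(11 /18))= 6313 /13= 485.62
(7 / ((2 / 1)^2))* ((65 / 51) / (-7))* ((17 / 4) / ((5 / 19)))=-5.15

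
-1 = -1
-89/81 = -1.10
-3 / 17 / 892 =-3 / 15164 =-0.00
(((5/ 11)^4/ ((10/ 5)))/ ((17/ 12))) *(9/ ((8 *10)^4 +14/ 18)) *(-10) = -3037500/ 91753391822279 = -0.00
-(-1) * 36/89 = 36/89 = 0.40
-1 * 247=-247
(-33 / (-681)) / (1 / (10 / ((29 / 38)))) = 0.63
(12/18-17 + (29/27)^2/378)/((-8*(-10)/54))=-900001/81648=-11.02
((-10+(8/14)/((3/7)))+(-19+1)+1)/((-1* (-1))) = -77/3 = -25.67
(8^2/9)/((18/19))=608/81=7.51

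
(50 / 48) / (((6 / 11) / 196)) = 13475 / 36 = 374.31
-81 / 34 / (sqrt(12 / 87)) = -6.41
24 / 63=8 / 21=0.38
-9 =-9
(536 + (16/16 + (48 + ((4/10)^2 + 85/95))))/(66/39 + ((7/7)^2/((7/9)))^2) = 177325512/1012225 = 175.18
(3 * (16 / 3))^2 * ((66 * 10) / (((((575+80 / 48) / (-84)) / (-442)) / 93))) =1011680913.02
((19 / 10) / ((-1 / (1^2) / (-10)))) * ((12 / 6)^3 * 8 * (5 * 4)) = 24320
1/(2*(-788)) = -1/1576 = -0.00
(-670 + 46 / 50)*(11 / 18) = -408.88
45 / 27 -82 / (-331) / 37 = 61481 / 36741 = 1.67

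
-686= -686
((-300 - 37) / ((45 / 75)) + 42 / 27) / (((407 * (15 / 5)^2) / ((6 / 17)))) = -10082 / 186813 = -0.05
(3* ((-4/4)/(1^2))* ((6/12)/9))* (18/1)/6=-1/2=-0.50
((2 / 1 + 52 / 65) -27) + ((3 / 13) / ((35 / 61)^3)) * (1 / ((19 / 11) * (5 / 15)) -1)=-35249689 / 1512875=-23.30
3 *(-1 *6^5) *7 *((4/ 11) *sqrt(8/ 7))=-186624 *sqrt(14)/ 11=-63480.28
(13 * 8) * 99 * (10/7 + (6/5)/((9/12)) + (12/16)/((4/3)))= 2588157/70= 36973.67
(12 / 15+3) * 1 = 19 / 5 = 3.80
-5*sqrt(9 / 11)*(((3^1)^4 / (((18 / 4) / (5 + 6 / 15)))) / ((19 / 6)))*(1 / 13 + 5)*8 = -419904*sqrt(11) / 247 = -5638.32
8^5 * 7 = 229376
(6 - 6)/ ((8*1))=0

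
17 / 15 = 1.13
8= 8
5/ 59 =0.08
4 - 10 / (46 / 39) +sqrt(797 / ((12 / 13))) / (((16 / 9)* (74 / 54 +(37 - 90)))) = -4.80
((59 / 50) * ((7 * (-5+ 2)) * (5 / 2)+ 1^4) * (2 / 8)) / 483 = -6077 / 193200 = -0.03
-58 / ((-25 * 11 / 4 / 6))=5.06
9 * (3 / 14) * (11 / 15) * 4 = 5.66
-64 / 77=-0.83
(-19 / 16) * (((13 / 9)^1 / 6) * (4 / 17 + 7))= -10127 / 4896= -2.07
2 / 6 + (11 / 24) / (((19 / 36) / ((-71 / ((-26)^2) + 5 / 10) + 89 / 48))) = 704837 / 308256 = 2.29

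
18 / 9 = 2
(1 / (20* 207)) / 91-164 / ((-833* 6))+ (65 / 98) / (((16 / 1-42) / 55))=-30715463 / 22416030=-1.37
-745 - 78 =-823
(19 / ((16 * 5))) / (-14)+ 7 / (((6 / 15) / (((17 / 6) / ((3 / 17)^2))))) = 48146887 / 30240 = 1592.16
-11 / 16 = -0.69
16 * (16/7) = 256/7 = 36.57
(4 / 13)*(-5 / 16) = -5 / 52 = -0.10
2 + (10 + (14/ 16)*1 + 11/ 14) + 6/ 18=2351/ 168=13.99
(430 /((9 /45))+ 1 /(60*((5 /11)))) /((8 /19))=12255209 /2400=5106.34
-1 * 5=-5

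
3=3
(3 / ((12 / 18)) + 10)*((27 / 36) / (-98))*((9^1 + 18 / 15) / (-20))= 0.06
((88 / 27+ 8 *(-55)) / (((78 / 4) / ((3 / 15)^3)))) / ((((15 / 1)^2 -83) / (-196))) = 2311232 / 9345375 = 0.25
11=11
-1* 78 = -78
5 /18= 0.28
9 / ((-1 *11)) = -9 / 11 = -0.82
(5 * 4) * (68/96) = 85/6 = 14.17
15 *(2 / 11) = 30 / 11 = 2.73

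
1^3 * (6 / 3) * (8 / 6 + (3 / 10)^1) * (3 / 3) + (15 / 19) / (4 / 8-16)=28411 / 8835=3.22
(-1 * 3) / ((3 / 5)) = -5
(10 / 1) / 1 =10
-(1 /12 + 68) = -817 /12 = -68.08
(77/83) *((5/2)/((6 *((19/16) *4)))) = 385/4731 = 0.08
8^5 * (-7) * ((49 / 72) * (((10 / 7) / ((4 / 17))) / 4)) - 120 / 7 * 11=-14939240 / 63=-237130.79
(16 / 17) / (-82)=-0.01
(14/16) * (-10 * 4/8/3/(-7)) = 5/24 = 0.21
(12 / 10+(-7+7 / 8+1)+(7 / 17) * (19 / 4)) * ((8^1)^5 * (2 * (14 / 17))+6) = -614337217 / 5780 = -106286.72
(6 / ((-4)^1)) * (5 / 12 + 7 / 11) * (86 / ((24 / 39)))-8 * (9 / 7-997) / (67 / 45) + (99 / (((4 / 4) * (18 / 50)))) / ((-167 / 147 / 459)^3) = -13945629986120832139247 / 768891251744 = -18137324302.35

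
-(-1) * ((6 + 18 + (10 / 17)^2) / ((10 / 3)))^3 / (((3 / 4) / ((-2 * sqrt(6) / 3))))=-1044957787968 * sqrt(6) / 3017196125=-848.34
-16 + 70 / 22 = -141 / 11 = -12.82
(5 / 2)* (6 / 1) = 15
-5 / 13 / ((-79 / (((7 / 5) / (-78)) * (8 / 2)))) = -0.00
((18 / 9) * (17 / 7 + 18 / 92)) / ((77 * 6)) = 845 / 74382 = 0.01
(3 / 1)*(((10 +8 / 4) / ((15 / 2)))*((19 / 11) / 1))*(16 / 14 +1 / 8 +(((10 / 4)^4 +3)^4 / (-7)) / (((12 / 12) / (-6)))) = 35079756692523 / 1576960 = 22245178.50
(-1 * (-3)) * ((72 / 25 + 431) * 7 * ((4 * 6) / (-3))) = -1822296 / 25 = -72891.84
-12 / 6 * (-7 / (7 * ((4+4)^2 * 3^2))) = 1 / 288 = 0.00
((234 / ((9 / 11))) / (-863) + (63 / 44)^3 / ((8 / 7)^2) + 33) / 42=164275658257 / 197605072896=0.83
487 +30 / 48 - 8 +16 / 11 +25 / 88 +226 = 7781 / 11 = 707.36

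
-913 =-913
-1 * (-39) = 39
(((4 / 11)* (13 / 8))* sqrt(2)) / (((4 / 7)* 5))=91* sqrt(2) / 440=0.29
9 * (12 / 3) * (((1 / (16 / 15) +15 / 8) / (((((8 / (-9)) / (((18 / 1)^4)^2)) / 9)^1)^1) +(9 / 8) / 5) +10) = -112971814588719 / 10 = -11297181458871.90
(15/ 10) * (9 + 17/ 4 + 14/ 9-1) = 497/ 24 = 20.71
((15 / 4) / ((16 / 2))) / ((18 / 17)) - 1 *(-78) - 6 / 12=14965 / 192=77.94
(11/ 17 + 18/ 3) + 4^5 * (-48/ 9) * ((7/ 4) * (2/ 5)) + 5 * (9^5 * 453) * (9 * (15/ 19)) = 4604187043718/ 4845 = 950296603.45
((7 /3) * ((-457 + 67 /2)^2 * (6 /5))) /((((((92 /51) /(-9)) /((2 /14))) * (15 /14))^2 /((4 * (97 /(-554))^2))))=1106091846208503 /40589641000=27250.59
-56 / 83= -0.67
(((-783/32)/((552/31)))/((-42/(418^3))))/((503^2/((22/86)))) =270839803443/112101203648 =2.42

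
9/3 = 3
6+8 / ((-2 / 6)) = -18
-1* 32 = -32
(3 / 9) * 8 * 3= 8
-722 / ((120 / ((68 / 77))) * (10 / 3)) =-6137 / 3850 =-1.59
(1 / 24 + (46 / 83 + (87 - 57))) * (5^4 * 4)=38091875 / 498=76489.71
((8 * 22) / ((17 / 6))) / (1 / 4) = 4224 / 17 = 248.47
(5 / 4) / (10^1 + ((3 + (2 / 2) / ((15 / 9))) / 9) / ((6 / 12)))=25 / 216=0.12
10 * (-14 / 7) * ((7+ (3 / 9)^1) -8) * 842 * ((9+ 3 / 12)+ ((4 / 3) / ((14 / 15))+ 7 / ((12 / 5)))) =9615640 / 63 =152629.21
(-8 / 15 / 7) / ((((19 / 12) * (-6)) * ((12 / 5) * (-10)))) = -2 / 5985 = -0.00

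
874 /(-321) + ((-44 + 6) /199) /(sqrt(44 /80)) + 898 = 287384 /321- 76 * sqrt(55) /2189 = 895.02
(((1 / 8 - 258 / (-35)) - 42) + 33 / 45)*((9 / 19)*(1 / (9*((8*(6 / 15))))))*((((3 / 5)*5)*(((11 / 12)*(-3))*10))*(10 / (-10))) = -45.82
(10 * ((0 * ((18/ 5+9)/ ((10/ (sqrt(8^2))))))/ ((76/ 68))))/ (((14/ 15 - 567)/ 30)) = 0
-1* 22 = -22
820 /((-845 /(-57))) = 9348 /169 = 55.31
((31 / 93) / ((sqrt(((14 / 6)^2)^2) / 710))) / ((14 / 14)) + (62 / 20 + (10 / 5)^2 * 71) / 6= 89493 / 980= 91.32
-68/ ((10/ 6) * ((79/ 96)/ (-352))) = 6893568/ 395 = 17452.07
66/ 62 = 1.06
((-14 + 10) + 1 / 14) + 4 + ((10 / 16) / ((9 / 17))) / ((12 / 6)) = 667 / 1008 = 0.66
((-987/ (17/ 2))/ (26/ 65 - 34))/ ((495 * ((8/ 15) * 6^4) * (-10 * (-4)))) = 47/ 186126336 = 0.00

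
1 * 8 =8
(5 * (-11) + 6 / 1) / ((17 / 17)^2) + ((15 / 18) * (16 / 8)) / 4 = -583 / 12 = -48.58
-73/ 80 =-0.91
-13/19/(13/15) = -15/19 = -0.79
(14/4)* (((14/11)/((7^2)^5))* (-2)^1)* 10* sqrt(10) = -20* sqrt(10)/63412811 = -0.00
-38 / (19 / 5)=-10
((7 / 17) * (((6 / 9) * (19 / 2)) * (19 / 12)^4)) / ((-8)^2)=17332693 / 67682304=0.26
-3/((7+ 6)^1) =-3/13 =-0.23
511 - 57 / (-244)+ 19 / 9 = 1127305 / 2196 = 513.34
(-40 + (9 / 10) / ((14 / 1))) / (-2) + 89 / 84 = 17663 / 840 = 21.03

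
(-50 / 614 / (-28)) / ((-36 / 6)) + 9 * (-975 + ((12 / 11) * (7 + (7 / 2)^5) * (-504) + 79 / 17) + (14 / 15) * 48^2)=-2622991.49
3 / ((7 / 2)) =6 / 7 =0.86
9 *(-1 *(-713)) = 6417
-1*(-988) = 988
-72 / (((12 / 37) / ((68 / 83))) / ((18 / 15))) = -90576 / 415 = -218.26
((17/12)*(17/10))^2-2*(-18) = 601921/14400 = 41.80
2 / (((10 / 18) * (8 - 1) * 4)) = 0.13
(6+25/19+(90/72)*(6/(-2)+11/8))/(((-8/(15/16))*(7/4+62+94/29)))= -1397655/151192576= -0.01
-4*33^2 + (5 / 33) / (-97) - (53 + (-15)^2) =-14833439 / 3201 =-4634.00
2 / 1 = 2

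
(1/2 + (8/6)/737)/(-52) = -0.01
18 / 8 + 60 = 249 / 4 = 62.25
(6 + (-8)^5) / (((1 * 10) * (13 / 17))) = -278477 / 65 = -4284.26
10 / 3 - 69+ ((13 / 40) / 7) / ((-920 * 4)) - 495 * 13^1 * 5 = -32240.67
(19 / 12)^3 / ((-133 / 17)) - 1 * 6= -78713 / 12096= -6.51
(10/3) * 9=30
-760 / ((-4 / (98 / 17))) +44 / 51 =55904 / 51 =1096.16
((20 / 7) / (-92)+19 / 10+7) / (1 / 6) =42837 / 805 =53.21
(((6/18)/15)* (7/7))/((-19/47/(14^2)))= -9212/855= -10.77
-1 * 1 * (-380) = 380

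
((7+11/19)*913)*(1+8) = 1183248/19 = 62276.21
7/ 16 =0.44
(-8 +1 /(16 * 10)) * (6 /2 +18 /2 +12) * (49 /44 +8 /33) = -228941 /880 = -260.16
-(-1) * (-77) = -77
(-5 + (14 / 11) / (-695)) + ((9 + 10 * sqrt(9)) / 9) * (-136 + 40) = -3218559 / 7645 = -421.00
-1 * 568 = -568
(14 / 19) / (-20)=-7 / 190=-0.04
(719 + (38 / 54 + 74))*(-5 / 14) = -53575 / 189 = -283.47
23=23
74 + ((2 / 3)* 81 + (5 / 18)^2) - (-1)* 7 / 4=10516 / 81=129.83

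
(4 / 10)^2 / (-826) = -0.00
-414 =-414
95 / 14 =6.79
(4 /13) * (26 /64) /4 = 1 /32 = 0.03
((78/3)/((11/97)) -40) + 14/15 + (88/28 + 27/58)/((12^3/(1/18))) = 190.21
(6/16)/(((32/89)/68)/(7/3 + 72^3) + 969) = 1694183263/4377769551656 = 0.00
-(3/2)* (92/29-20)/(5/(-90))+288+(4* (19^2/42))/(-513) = -2736310/16443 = -166.41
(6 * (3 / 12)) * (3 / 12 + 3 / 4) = 3 / 2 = 1.50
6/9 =2/3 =0.67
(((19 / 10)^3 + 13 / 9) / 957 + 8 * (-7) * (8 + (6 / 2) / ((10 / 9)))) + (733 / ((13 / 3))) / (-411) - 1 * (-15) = -8967663935689 / 15339753000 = -584.60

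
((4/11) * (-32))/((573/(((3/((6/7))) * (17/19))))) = -7616/119757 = -0.06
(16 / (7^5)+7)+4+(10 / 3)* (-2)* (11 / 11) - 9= -235250 / 50421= -4.67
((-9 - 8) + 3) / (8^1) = -7 / 4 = -1.75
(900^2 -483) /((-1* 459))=-269839 /153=-1763.65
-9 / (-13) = 9 / 13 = 0.69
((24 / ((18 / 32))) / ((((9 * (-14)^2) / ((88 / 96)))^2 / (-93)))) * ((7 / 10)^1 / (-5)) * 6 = 3751 / 4167450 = 0.00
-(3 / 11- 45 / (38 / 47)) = 23151 / 418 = 55.39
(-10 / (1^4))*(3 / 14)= -15 / 7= -2.14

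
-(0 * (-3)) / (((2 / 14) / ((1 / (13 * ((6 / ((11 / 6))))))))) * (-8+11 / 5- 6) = 0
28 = 28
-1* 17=-17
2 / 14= 1 / 7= 0.14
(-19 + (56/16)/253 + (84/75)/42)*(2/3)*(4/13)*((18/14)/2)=-1439026/575575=-2.50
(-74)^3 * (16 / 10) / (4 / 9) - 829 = -7298177 / 5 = -1459635.40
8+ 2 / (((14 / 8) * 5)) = 288 / 35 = 8.23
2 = 2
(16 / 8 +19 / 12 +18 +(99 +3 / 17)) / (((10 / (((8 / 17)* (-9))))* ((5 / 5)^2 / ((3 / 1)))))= -44343 / 289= -153.44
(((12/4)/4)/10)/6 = 1/80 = 0.01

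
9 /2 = 4.50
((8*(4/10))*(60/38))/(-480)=-1/95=-0.01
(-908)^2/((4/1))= 206116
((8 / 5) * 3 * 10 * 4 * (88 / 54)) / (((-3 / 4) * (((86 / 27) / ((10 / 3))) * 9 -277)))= 2560 / 1647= 1.55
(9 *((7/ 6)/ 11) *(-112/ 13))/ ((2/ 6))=-3528/ 143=-24.67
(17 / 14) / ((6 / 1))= 0.20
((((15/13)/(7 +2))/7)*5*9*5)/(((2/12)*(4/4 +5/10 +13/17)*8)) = 19125/14014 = 1.36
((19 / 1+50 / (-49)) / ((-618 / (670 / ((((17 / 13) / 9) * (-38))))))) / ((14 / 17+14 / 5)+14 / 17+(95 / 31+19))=594697025 / 4465928796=0.13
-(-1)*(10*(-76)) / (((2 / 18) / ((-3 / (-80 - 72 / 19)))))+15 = -45750 / 199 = -229.90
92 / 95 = 0.97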